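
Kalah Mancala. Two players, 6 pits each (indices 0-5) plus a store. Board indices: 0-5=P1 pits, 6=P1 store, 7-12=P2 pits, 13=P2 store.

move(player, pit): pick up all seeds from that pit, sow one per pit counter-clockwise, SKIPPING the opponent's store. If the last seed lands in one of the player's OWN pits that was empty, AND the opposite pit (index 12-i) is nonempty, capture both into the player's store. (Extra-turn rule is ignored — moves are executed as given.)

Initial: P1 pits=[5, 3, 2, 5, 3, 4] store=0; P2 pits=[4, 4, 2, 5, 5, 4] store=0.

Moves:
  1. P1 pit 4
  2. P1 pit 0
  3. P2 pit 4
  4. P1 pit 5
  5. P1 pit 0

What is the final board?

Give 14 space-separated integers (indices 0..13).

Move 1: P1 pit4 -> P1=[5,3,2,5,0,5](1) P2=[5,4,2,5,5,4](0)
Move 2: P1 pit0 -> P1=[0,4,3,6,1,6](1) P2=[5,4,2,5,5,4](0)
Move 3: P2 pit4 -> P1=[1,5,4,6,1,6](1) P2=[5,4,2,5,0,5](1)
Move 4: P1 pit5 -> P1=[1,5,4,6,1,0](2) P2=[6,5,3,6,1,5](1)
Move 5: P1 pit0 -> P1=[0,6,4,6,1,0](2) P2=[6,5,3,6,1,5](1)

Answer: 0 6 4 6 1 0 2 6 5 3 6 1 5 1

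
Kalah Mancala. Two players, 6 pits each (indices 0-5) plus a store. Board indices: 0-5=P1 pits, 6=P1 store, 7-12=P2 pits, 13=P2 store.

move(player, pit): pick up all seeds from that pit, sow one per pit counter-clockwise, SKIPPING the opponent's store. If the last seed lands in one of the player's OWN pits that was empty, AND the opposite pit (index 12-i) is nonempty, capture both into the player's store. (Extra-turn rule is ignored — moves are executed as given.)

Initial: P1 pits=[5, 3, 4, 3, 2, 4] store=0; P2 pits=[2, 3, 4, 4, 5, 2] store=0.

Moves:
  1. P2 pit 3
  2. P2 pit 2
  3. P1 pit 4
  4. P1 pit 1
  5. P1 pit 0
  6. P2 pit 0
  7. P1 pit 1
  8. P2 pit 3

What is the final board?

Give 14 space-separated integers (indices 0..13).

Move 1: P2 pit3 -> P1=[6,3,4,3,2,4](0) P2=[2,3,4,0,6,3](1)
Move 2: P2 pit2 -> P1=[6,3,4,3,2,4](0) P2=[2,3,0,1,7,4](2)
Move 3: P1 pit4 -> P1=[6,3,4,3,0,5](1) P2=[2,3,0,1,7,4](2)
Move 4: P1 pit1 -> P1=[6,0,5,4,0,5](5) P2=[2,0,0,1,7,4](2)
Move 5: P1 pit0 -> P1=[0,1,6,5,1,6](6) P2=[2,0,0,1,7,4](2)
Move 6: P2 pit0 -> P1=[0,1,6,0,1,6](6) P2=[0,1,0,1,7,4](8)
Move 7: P1 pit1 -> P1=[0,0,7,0,1,6](6) P2=[0,1,0,1,7,4](8)
Move 8: P2 pit3 -> P1=[0,0,7,0,1,6](6) P2=[0,1,0,0,8,4](8)

Answer: 0 0 7 0 1 6 6 0 1 0 0 8 4 8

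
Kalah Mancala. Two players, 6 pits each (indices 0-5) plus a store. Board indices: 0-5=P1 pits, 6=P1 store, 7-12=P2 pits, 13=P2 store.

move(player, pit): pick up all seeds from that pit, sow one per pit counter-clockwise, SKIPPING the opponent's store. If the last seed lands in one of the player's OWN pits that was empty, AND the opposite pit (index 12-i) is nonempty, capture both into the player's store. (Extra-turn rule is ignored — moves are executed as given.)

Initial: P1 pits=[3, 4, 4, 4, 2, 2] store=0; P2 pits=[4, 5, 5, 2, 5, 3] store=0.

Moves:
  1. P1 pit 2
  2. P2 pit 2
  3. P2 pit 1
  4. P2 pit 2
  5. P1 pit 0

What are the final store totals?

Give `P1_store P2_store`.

Move 1: P1 pit2 -> P1=[3,4,0,5,3,3](1) P2=[4,5,5,2,5,3](0)
Move 2: P2 pit2 -> P1=[4,4,0,5,3,3](1) P2=[4,5,0,3,6,4](1)
Move 3: P2 pit1 -> P1=[4,4,0,5,3,3](1) P2=[4,0,1,4,7,5](2)
Move 4: P2 pit2 -> P1=[4,4,0,5,3,3](1) P2=[4,0,0,5,7,5](2)
Move 5: P1 pit0 -> P1=[0,5,1,6,4,3](1) P2=[4,0,0,5,7,5](2)

Answer: 1 2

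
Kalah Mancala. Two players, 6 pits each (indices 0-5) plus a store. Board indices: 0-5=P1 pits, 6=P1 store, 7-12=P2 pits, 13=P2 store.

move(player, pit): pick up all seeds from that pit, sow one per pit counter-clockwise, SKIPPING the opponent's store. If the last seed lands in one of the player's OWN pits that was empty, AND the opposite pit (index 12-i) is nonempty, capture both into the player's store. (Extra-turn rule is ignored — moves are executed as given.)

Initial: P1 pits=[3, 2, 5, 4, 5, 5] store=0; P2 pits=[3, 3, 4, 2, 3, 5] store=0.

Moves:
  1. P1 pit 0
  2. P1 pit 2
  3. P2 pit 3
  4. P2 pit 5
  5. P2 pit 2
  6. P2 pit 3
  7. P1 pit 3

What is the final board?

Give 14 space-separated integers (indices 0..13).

Answer: 1 4 1 0 8 7 2 5 5 1 1 6 1 2

Derivation:
Move 1: P1 pit0 -> P1=[0,3,6,5,5,5](0) P2=[3,3,4,2,3,5](0)
Move 2: P1 pit2 -> P1=[0,3,0,6,6,6](1) P2=[4,4,4,2,3,5](0)
Move 3: P2 pit3 -> P1=[0,3,0,6,6,6](1) P2=[4,4,4,0,4,6](0)
Move 4: P2 pit5 -> P1=[1,4,1,7,7,6](1) P2=[4,4,4,0,4,0](1)
Move 5: P2 pit2 -> P1=[1,4,1,7,7,6](1) P2=[4,4,0,1,5,1](2)
Move 6: P2 pit3 -> P1=[1,4,1,7,7,6](1) P2=[4,4,0,0,6,1](2)
Move 7: P1 pit3 -> P1=[1,4,1,0,8,7](2) P2=[5,5,1,1,6,1](2)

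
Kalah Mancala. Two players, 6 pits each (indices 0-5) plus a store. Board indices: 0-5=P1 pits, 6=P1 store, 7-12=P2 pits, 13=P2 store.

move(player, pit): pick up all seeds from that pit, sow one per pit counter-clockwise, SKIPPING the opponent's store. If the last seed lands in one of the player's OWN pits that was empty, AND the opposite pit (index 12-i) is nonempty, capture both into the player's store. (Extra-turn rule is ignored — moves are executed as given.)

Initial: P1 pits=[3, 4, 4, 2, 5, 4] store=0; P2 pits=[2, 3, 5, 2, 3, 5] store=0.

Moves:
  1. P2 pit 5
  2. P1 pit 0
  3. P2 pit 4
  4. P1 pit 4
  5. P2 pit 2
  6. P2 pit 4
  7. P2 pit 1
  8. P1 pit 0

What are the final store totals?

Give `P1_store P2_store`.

Answer: 1 3

Derivation:
Move 1: P2 pit5 -> P1=[4,5,5,3,5,4](0) P2=[2,3,5,2,3,0](1)
Move 2: P1 pit0 -> P1=[0,6,6,4,6,4](0) P2=[2,3,5,2,3,0](1)
Move 3: P2 pit4 -> P1=[1,6,6,4,6,4](0) P2=[2,3,5,2,0,1](2)
Move 4: P1 pit4 -> P1=[1,6,6,4,0,5](1) P2=[3,4,6,3,0,1](2)
Move 5: P2 pit2 -> P1=[2,7,6,4,0,5](1) P2=[3,4,0,4,1,2](3)
Move 6: P2 pit4 -> P1=[2,7,6,4,0,5](1) P2=[3,4,0,4,0,3](3)
Move 7: P2 pit1 -> P1=[2,7,6,4,0,5](1) P2=[3,0,1,5,1,4](3)
Move 8: P1 pit0 -> P1=[0,8,7,4,0,5](1) P2=[3,0,1,5,1,4](3)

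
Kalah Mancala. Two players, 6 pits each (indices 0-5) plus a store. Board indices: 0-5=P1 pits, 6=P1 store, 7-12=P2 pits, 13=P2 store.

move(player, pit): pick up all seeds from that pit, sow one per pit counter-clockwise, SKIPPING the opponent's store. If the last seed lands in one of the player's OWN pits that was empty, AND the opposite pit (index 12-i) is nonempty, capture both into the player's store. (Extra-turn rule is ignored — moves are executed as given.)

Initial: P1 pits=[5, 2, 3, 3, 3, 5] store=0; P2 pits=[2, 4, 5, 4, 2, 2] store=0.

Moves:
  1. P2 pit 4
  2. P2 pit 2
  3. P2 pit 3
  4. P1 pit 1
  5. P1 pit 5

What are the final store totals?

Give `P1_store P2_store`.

Answer: 1 3

Derivation:
Move 1: P2 pit4 -> P1=[5,2,3,3,3,5](0) P2=[2,4,5,4,0,3](1)
Move 2: P2 pit2 -> P1=[6,2,3,3,3,5](0) P2=[2,4,0,5,1,4](2)
Move 3: P2 pit3 -> P1=[7,3,3,3,3,5](0) P2=[2,4,0,0,2,5](3)
Move 4: P1 pit1 -> P1=[7,0,4,4,4,5](0) P2=[2,4,0,0,2,5](3)
Move 5: P1 pit5 -> P1=[7,0,4,4,4,0](1) P2=[3,5,1,1,2,5](3)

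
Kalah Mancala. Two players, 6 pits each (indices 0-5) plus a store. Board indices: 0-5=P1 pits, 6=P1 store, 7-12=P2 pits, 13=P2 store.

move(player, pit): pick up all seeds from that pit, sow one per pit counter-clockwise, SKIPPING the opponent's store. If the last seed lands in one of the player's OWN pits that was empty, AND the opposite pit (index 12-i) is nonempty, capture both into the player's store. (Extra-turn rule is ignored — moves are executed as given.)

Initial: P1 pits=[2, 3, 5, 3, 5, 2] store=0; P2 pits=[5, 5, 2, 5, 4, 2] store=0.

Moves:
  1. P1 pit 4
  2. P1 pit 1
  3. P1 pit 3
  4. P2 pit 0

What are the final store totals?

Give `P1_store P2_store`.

Move 1: P1 pit4 -> P1=[2,3,5,3,0,3](1) P2=[6,6,3,5,4,2](0)
Move 2: P1 pit1 -> P1=[2,0,6,4,0,3](8) P2=[6,0,3,5,4,2](0)
Move 3: P1 pit3 -> P1=[2,0,6,0,1,4](9) P2=[7,0,3,5,4,2](0)
Move 4: P2 pit0 -> P1=[3,0,6,0,1,4](9) P2=[0,1,4,6,5,3](1)

Answer: 9 1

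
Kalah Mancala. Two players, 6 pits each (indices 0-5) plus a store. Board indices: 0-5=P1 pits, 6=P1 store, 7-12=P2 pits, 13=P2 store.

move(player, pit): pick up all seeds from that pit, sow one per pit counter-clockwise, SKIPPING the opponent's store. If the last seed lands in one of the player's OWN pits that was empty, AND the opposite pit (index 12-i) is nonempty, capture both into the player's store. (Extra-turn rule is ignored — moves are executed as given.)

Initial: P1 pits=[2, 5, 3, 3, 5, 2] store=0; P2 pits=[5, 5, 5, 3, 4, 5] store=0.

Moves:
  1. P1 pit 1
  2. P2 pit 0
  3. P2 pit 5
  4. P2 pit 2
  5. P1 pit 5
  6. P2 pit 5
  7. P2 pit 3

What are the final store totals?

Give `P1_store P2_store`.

Answer: 2 4

Derivation:
Move 1: P1 pit1 -> P1=[2,0,4,4,6,3](1) P2=[5,5,5,3,4,5](0)
Move 2: P2 pit0 -> P1=[2,0,4,4,6,3](1) P2=[0,6,6,4,5,6](0)
Move 3: P2 pit5 -> P1=[3,1,5,5,7,3](1) P2=[0,6,6,4,5,0](1)
Move 4: P2 pit2 -> P1=[4,2,5,5,7,3](1) P2=[0,6,0,5,6,1](2)
Move 5: P1 pit5 -> P1=[4,2,5,5,7,0](2) P2=[1,7,0,5,6,1](2)
Move 6: P2 pit5 -> P1=[4,2,5,5,7,0](2) P2=[1,7,0,5,6,0](3)
Move 7: P2 pit3 -> P1=[5,3,5,5,7,0](2) P2=[1,7,0,0,7,1](4)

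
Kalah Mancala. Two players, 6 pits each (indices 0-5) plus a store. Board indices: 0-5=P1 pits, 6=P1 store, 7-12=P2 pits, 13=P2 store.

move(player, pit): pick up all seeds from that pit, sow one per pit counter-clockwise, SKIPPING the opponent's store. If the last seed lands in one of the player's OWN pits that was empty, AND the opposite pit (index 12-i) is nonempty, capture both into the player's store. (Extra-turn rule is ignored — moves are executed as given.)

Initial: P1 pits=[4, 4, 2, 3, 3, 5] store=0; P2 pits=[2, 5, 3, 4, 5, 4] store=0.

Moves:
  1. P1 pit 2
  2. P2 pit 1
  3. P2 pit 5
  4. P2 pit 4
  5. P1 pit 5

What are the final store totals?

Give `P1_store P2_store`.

Move 1: P1 pit2 -> P1=[4,4,0,4,4,5](0) P2=[2,5,3,4,5,4](0)
Move 2: P2 pit1 -> P1=[4,4,0,4,4,5](0) P2=[2,0,4,5,6,5](1)
Move 3: P2 pit5 -> P1=[5,5,1,5,4,5](0) P2=[2,0,4,5,6,0](2)
Move 4: P2 pit4 -> P1=[6,6,2,6,4,5](0) P2=[2,0,4,5,0,1](3)
Move 5: P1 pit5 -> P1=[6,6,2,6,4,0](1) P2=[3,1,5,6,0,1](3)

Answer: 1 3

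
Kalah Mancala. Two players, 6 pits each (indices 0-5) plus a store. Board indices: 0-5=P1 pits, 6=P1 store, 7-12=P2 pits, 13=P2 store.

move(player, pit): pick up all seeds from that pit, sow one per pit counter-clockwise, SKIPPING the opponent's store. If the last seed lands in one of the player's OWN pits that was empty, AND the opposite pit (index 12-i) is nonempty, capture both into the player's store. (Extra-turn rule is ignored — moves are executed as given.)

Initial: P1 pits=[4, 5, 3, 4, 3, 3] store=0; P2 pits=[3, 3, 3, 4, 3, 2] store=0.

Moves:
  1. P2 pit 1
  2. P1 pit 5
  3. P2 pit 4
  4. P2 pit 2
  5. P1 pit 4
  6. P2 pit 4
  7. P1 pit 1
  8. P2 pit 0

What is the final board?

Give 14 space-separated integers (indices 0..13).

Answer: 5 0 4 5 1 2 3 0 2 1 7 1 6 3

Derivation:
Move 1: P2 pit1 -> P1=[4,5,3,4,3,3](0) P2=[3,0,4,5,4,2](0)
Move 2: P1 pit5 -> P1=[4,5,3,4,3,0](1) P2=[4,1,4,5,4,2](0)
Move 3: P2 pit4 -> P1=[5,6,3,4,3,0](1) P2=[4,1,4,5,0,3](1)
Move 4: P2 pit2 -> P1=[5,6,3,4,3,0](1) P2=[4,1,0,6,1,4](2)
Move 5: P1 pit4 -> P1=[5,6,3,4,0,1](2) P2=[5,1,0,6,1,4](2)
Move 6: P2 pit4 -> P1=[5,6,3,4,0,1](2) P2=[5,1,0,6,0,5](2)
Move 7: P1 pit1 -> P1=[5,0,4,5,1,2](3) P2=[6,1,0,6,0,5](2)
Move 8: P2 pit0 -> P1=[5,0,4,5,1,2](3) P2=[0,2,1,7,1,6](3)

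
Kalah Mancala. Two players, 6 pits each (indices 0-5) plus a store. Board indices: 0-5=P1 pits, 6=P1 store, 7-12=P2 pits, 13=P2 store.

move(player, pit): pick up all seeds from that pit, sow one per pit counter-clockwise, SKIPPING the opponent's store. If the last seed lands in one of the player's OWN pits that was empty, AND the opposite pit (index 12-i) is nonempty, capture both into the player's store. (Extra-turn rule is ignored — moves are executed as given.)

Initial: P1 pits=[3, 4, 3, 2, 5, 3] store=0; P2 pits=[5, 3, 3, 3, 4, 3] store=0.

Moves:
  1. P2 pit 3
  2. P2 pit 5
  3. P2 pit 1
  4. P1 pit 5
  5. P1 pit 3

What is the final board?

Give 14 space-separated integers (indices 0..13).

Move 1: P2 pit3 -> P1=[3,4,3,2,5,3](0) P2=[5,3,3,0,5,4](1)
Move 2: P2 pit5 -> P1=[4,5,4,2,5,3](0) P2=[5,3,3,0,5,0](2)
Move 3: P2 pit1 -> P1=[4,5,4,2,5,3](0) P2=[5,0,4,1,6,0](2)
Move 4: P1 pit5 -> P1=[4,5,4,2,5,0](1) P2=[6,1,4,1,6,0](2)
Move 5: P1 pit3 -> P1=[4,5,4,0,6,0](8) P2=[0,1,4,1,6,0](2)

Answer: 4 5 4 0 6 0 8 0 1 4 1 6 0 2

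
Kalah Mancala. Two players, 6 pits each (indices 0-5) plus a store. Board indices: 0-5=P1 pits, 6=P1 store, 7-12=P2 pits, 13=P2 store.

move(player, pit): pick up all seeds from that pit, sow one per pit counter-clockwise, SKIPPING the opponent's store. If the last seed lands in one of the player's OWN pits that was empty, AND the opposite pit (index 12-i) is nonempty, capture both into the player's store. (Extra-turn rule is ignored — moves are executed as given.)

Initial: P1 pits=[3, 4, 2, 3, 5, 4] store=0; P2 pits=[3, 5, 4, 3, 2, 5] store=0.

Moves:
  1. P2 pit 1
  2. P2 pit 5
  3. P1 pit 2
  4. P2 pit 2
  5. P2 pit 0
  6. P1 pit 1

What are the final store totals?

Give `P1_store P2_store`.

Answer: 1 3

Derivation:
Move 1: P2 pit1 -> P1=[3,4,2,3,5,4](0) P2=[3,0,5,4,3,6](1)
Move 2: P2 pit5 -> P1=[4,5,3,4,6,4](0) P2=[3,0,5,4,3,0](2)
Move 3: P1 pit2 -> P1=[4,5,0,5,7,5](0) P2=[3,0,5,4,3,0](2)
Move 4: P2 pit2 -> P1=[5,5,0,5,7,5](0) P2=[3,0,0,5,4,1](3)
Move 5: P2 pit0 -> P1=[5,5,0,5,7,5](0) P2=[0,1,1,6,4,1](3)
Move 6: P1 pit1 -> P1=[5,0,1,6,8,6](1) P2=[0,1,1,6,4,1](3)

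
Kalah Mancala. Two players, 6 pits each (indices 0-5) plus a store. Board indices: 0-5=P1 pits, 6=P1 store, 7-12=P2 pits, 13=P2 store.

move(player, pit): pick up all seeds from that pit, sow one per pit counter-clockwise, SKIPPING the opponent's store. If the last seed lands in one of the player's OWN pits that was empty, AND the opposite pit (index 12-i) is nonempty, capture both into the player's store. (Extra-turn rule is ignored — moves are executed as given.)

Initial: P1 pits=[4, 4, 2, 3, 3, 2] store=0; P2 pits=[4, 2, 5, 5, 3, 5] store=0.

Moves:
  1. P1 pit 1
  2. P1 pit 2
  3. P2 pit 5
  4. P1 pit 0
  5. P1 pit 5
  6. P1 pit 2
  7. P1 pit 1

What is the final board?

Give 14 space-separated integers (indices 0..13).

Move 1: P1 pit1 -> P1=[4,0,3,4,4,3](0) P2=[4,2,5,5,3,5](0)
Move 2: P1 pit2 -> P1=[4,0,0,5,5,4](0) P2=[4,2,5,5,3,5](0)
Move 3: P2 pit5 -> P1=[5,1,1,6,5,4](0) P2=[4,2,5,5,3,0](1)
Move 4: P1 pit0 -> P1=[0,2,2,7,6,5](0) P2=[4,2,5,5,3,0](1)
Move 5: P1 pit5 -> P1=[0,2,2,7,6,0](1) P2=[5,3,6,6,3,0](1)
Move 6: P1 pit2 -> P1=[0,2,0,8,7,0](1) P2=[5,3,6,6,3,0](1)
Move 7: P1 pit1 -> P1=[0,0,1,9,7,0](1) P2=[5,3,6,6,3,0](1)

Answer: 0 0 1 9 7 0 1 5 3 6 6 3 0 1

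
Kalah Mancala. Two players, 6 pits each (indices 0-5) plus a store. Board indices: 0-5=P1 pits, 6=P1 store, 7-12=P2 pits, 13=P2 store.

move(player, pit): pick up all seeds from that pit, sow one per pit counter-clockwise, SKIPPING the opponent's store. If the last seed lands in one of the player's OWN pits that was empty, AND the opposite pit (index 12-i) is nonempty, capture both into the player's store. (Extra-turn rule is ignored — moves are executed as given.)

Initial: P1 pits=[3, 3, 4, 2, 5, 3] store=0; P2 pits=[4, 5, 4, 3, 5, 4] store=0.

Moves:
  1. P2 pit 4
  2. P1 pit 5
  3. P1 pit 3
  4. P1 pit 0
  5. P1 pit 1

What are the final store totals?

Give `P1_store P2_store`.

Answer: 8 1

Derivation:
Move 1: P2 pit4 -> P1=[4,4,5,2,5,3](0) P2=[4,5,4,3,0,5](1)
Move 2: P1 pit5 -> P1=[4,4,5,2,5,0](1) P2=[5,6,4,3,0,5](1)
Move 3: P1 pit3 -> P1=[4,4,5,0,6,0](7) P2=[0,6,4,3,0,5](1)
Move 4: P1 pit0 -> P1=[0,5,6,1,7,0](7) P2=[0,6,4,3,0,5](1)
Move 5: P1 pit1 -> P1=[0,0,7,2,8,1](8) P2=[0,6,4,3,0,5](1)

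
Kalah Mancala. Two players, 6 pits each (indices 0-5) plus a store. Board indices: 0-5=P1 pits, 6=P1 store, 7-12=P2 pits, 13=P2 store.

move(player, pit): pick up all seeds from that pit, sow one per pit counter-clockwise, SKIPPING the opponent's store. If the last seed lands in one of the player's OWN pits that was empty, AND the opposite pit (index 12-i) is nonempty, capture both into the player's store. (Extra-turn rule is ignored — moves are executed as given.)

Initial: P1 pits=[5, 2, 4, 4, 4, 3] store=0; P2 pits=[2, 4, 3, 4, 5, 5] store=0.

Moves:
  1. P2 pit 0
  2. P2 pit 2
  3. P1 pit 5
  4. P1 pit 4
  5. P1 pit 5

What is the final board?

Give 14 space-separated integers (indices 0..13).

Answer: 5 2 4 4 0 0 3 2 7 0 5 6 6 1

Derivation:
Move 1: P2 pit0 -> P1=[5,2,4,4,4,3](0) P2=[0,5,4,4,5,5](0)
Move 2: P2 pit2 -> P1=[5,2,4,4,4,3](0) P2=[0,5,0,5,6,6](1)
Move 3: P1 pit5 -> P1=[5,2,4,4,4,0](1) P2=[1,6,0,5,6,6](1)
Move 4: P1 pit4 -> P1=[5,2,4,4,0,1](2) P2=[2,7,0,5,6,6](1)
Move 5: P1 pit5 -> P1=[5,2,4,4,0,0](3) P2=[2,7,0,5,6,6](1)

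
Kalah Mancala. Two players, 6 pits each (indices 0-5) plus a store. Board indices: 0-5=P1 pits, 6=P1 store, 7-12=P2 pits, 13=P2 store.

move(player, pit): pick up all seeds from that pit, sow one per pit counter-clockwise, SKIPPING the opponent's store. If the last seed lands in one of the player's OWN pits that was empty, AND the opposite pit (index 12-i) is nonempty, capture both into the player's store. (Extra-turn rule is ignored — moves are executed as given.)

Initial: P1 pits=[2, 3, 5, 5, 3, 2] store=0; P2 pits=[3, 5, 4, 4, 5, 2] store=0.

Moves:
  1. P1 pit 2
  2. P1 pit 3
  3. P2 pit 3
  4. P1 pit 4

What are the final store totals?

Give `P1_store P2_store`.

Move 1: P1 pit2 -> P1=[2,3,0,6,4,3](1) P2=[4,5,4,4,5,2](0)
Move 2: P1 pit3 -> P1=[2,3,0,0,5,4](2) P2=[5,6,5,4,5,2](0)
Move 3: P2 pit3 -> P1=[3,3,0,0,5,4](2) P2=[5,6,5,0,6,3](1)
Move 4: P1 pit4 -> P1=[3,3,0,0,0,5](3) P2=[6,7,6,0,6,3](1)

Answer: 3 1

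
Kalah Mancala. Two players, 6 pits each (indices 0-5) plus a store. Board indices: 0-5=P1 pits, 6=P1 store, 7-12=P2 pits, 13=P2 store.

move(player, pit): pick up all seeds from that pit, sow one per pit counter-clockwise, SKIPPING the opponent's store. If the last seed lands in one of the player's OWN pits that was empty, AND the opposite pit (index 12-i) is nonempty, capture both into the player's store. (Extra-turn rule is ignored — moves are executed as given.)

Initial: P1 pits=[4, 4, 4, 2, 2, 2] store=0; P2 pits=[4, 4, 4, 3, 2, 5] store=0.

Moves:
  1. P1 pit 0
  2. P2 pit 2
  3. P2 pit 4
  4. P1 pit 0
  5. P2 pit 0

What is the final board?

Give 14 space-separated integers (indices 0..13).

Answer: 0 0 5 3 3 2 0 0 5 1 5 0 7 9

Derivation:
Move 1: P1 pit0 -> P1=[0,5,5,3,3,2](0) P2=[4,4,4,3,2,5](0)
Move 2: P2 pit2 -> P1=[0,5,5,3,3,2](0) P2=[4,4,0,4,3,6](1)
Move 3: P2 pit4 -> P1=[1,5,5,3,3,2](0) P2=[4,4,0,4,0,7](2)
Move 4: P1 pit0 -> P1=[0,6,5,3,3,2](0) P2=[4,4,0,4,0,7](2)
Move 5: P2 pit0 -> P1=[0,0,5,3,3,2](0) P2=[0,5,1,5,0,7](9)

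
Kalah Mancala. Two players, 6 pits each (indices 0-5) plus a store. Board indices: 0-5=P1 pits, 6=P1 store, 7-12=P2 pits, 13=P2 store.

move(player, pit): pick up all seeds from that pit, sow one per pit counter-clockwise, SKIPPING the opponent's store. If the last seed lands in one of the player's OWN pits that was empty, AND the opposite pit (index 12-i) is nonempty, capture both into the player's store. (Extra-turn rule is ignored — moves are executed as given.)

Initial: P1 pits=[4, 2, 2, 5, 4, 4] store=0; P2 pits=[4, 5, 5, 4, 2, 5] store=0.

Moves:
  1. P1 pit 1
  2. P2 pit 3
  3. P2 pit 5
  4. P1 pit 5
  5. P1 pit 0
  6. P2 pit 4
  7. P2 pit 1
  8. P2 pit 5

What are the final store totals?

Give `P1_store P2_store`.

Move 1: P1 pit1 -> P1=[4,0,3,6,4,4](0) P2=[4,5,5,4,2,5](0)
Move 2: P2 pit3 -> P1=[5,0,3,6,4,4](0) P2=[4,5,5,0,3,6](1)
Move 3: P2 pit5 -> P1=[6,1,4,7,5,4](0) P2=[4,5,5,0,3,0](2)
Move 4: P1 pit5 -> P1=[6,1,4,7,5,0](1) P2=[5,6,6,0,3,0](2)
Move 5: P1 pit0 -> P1=[0,2,5,8,6,1](2) P2=[5,6,6,0,3,0](2)
Move 6: P2 pit4 -> P1=[1,2,5,8,6,1](2) P2=[5,6,6,0,0,1](3)
Move 7: P2 pit1 -> P1=[2,2,5,8,6,1](2) P2=[5,0,7,1,1,2](4)
Move 8: P2 pit5 -> P1=[3,2,5,8,6,1](2) P2=[5,0,7,1,1,0](5)

Answer: 2 5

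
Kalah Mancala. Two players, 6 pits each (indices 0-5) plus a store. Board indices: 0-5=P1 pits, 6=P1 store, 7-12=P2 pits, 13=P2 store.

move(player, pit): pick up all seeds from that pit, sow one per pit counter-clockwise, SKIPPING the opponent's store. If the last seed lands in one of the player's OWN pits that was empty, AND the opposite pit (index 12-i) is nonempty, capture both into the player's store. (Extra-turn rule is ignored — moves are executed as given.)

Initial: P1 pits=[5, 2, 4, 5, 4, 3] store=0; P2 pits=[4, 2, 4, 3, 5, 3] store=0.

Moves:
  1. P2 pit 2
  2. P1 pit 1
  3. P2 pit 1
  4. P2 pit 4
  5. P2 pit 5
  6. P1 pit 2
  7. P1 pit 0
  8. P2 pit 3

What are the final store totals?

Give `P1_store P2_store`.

Answer: 2 4

Derivation:
Move 1: P2 pit2 -> P1=[5,2,4,5,4,3](0) P2=[4,2,0,4,6,4](1)
Move 2: P1 pit1 -> P1=[5,0,5,6,4,3](0) P2=[4,2,0,4,6,4](1)
Move 3: P2 pit1 -> P1=[5,0,5,6,4,3](0) P2=[4,0,1,5,6,4](1)
Move 4: P2 pit4 -> P1=[6,1,6,7,4,3](0) P2=[4,0,1,5,0,5](2)
Move 5: P2 pit5 -> P1=[7,2,7,8,4,3](0) P2=[4,0,1,5,0,0](3)
Move 6: P1 pit2 -> P1=[7,2,0,9,5,4](1) P2=[5,1,2,5,0,0](3)
Move 7: P1 pit0 -> P1=[0,3,1,10,6,5](2) P2=[6,1,2,5,0,0](3)
Move 8: P2 pit3 -> P1=[1,4,1,10,6,5](2) P2=[6,1,2,0,1,1](4)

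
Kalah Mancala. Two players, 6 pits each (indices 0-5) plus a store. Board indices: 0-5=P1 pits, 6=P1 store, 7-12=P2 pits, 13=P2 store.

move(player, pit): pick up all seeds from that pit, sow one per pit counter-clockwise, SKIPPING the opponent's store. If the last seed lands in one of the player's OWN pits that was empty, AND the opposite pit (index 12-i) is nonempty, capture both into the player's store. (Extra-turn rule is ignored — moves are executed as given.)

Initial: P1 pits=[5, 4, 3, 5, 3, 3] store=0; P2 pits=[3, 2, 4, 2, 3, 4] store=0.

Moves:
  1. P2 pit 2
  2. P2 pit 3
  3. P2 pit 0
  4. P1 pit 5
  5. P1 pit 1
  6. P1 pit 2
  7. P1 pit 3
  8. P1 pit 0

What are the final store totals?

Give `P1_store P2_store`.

Move 1: P2 pit2 -> P1=[5,4,3,5,3,3](0) P2=[3,2,0,3,4,5](1)
Move 2: P2 pit3 -> P1=[5,4,3,5,3,3](0) P2=[3,2,0,0,5,6](2)
Move 3: P2 pit0 -> P1=[5,4,0,5,3,3](0) P2=[0,3,1,0,5,6](6)
Move 4: P1 pit5 -> P1=[5,4,0,5,3,0](1) P2=[1,4,1,0,5,6](6)
Move 5: P1 pit1 -> P1=[5,0,1,6,4,0](3) P2=[0,4,1,0,5,6](6)
Move 6: P1 pit2 -> P1=[5,0,0,7,4,0](3) P2=[0,4,1,0,5,6](6)
Move 7: P1 pit3 -> P1=[5,0,0,0,5,1](4) P2=[1,5,2,1,5,6](6)
Move 8: P1 pit0 -> P1=[0,1,1,1,6,2](4) P2=[1,5,2,1,5,6](6)

Answer: 4 6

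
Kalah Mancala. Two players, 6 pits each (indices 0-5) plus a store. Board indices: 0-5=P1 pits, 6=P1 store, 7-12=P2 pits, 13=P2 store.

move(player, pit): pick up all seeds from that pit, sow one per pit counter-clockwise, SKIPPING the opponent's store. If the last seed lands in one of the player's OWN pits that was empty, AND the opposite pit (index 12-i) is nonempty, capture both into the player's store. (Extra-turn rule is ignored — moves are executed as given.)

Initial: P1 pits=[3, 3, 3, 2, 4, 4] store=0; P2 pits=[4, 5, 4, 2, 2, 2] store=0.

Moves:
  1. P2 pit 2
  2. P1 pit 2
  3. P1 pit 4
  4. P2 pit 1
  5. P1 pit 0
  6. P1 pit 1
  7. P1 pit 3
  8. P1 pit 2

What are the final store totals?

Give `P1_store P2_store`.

Move 1: P2 pit2 -> P1=[3,3,3,2,4,4](0) P2=[4,5,0,3,3,3](1)
Move 2: P1 pit2 -> P1=[3,3,0,3,5,5](0) P2=[4,5,0,3,3,3](1)
Move 3: P1 pit4 -> P1=[3,3,0,3,0,6](1) P2=[5,6,1,3,3,3](1)
Move 4: P2 pit1 -> P1=[4,3,0,3,0,6](1) P2=[5,0,2,4,4,4](2)
Move 5: P1 pit0 -> P1=[0,4,1,4,1,6](1) P2=[5,0,2,4,4,4](2)
Move 6: P1 pit1 -> P1=[0,0,2,5,2,7](1) P2=[5,0,2,4,4,4](2)
Move 7: P1 pit3 -> P1=[0,0,2,0,3,8](2) P2=[6,1,2,4,4,4](2)
Move 8: P1 pit2 -> P1=[0,0,0,1,4,8](2) P2=[6,1,2,4,4,4](2)

Answer: 2 2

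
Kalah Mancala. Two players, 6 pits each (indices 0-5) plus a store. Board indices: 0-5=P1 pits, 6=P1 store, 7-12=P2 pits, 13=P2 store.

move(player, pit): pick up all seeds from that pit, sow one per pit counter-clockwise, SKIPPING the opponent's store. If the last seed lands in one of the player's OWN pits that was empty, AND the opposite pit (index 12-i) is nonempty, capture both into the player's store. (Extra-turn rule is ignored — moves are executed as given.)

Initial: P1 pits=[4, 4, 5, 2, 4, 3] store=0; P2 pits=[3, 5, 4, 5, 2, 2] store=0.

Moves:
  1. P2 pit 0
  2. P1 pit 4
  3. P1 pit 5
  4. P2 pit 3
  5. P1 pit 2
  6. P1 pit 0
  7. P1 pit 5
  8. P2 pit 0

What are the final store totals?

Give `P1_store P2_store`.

Answer: 4 1

Derivation:
Move 1: P2 pit0 -> P1=[4,4,5,2,4,3](0) P2=[0,6,5,6,2,2](0)
Move 2: P1 pit4 -> P1=[4,4,5,2,0,4](1) P2=[1,7,5,6,2,2](0)
Move 3: P1 pit5 -> P1=[4,4,5,2,0,0](2) P2=[2,8,6,6,2,2](0)
Move 4: P2 pit3 -> P1=[5,5,6,2,0,0](2) P2=[2,8,6,0,3,3](1)
Move 5: P1 pit2 -> P1=[5,5,0,3,1,1](3) P2=[3,9,6,0,3,3](1)
Move 6: P1 pit0 -> P1=[0,6,1,4,2,2](3) P2=[3,9,6,0,3,3](1)
Move 7: P1 pit5 -> P1=[0,6,1,4,2,0](4) P2=[4,9,6,0,3,3](1)
Move 8: P2 pit0 -> P1=[0,6,1,4,2,0](4) P2=[0,10,7,1,4,3](1)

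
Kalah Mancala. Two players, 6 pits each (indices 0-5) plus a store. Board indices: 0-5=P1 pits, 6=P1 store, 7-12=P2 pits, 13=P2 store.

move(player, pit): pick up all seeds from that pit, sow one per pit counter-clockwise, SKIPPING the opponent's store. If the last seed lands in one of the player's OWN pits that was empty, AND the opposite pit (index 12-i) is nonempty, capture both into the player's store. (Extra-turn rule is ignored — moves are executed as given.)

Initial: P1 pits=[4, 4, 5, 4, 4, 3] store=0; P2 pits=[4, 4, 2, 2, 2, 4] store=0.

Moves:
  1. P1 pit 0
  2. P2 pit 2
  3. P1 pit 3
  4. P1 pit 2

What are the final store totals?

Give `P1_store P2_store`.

Answer: 2 0

Derivation:
Move 1: P1 pit0 -> P1=[0,5,6,5,5,3](0) P2=[4,4,2,2,2,4](0)
Move 2: P2 pit2 -> P1=[0,5,6,5,5,3](0) P2=[4,4,0,3,3,4](0)
Move 3: P1 pit3 -> P1=[0,5,6,0,6,4](1) P2=[5,5,0,3,3,4](0)
Move 4: P1 pit2 -> P1=[0,5,0,1,7,5](2) P2=[6,6,0,3,3,4](0)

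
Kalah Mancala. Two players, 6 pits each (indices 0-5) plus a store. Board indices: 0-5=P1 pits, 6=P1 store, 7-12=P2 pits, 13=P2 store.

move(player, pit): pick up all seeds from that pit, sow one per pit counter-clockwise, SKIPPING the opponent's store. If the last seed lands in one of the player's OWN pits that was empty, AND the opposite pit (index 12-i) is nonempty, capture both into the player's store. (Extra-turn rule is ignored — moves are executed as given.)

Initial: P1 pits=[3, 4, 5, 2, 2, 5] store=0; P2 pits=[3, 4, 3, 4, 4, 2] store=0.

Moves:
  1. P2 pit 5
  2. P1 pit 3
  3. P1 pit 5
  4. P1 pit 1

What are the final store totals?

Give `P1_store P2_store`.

Move 1: P2 pit5 -> P1=[4,4,5,2,2,5](0) P2=[3,4,3,4,4,0](1)
Move 2: P1 pit3 -> P1=[4,4,5,0,3,6](0) P2=[3,4,3,4,4,0](1)
Move 3: P1 pit5 -> P1=[4,4,5,0,3,0](1) P2=[4,5,4,5,5,0](1)
Move 4: P1 pit1 -> P1=[4,0,6,1,4,0](6) P2=[0,5,4,5,5,0](1)

Answer: 6 1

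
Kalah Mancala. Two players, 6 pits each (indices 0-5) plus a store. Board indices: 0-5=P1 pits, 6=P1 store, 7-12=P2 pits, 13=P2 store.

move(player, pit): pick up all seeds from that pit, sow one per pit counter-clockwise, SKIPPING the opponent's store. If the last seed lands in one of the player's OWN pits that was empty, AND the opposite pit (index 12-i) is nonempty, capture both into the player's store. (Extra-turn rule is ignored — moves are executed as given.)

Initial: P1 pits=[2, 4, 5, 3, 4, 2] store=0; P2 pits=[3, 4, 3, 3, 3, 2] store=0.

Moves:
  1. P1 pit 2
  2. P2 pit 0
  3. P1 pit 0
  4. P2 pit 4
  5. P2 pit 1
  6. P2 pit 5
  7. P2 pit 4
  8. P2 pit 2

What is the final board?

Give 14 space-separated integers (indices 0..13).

Move 1: P1 pit2 -> P1=[2,4,0,4,5,3](1) P2=[4,4,3,3,3,2](0)
Move 2: P2 pit0 -> P1=[2,4,0,4,5,3](1) P2=[0,5,4,4,4,2](0)
Move 3: P1 pit0 -> P1=[0,5,0,4,5,3](6) P2=[0,5,4,0,4,2](0)
Move 4: P2 pit4 -> P1=[1,6,0,4,5,3](6) P2=[0,5,4,0,0,3](1)
Move 5: P2 pit1 -> P1=[1,6,0,4,5,3](6) P2=[0,0,5,1,1,4](2)
Move 6: P2 pit5 -> P1=[2,7,1,4,5,3](6) P2=[0,0,5,1,1,0](3)
Move 7: P2 pit4 -> P1=[0,7,1,4,5,3](6) P2=[0,0,5,1,0,0](6)
Move 8: P2 pit2 -> P1=[1,7,1,4,5,3](6) P2=[0,0,0,2,1,1](7)

Answer: 1 7 1 4 5 3 6 0 0 0 2 1 1 7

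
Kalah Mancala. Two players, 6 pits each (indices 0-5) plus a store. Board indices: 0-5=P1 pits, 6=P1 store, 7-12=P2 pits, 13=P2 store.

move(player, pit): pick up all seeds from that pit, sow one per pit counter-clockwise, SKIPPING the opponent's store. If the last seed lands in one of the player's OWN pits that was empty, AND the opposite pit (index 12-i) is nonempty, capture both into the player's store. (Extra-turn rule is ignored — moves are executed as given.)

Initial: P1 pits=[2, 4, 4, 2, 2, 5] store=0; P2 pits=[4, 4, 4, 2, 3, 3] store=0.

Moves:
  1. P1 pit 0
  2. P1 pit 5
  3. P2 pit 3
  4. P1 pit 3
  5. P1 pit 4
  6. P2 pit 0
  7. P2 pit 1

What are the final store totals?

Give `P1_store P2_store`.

Answer: 8 2

Derivation:
Move 1: P1 pit0 -> P1=[0,5,5,2,2,5](0) P2=[4,4,4,2,3,3](0)
Move 2: P1 pit5 -> P1=[0,5,5,2,2,0](1) P2=[5,5,5,3,3,3](0)
Move 3: P2 pit3 -> P1=[0,5,5,2,2,0](1) P2=[5,5,5,0,4,4](1)
Move 4: P1 pit3 -> P1=[0,5,5,0,3,0](7) P2=[0,5,5,0,4,4](1)
Move 5: P1 pit4 -> P1=[0,5,5,0,0,1](8) P2=[1,5,5,0,4,4](1)
Move 6: P2 pit0 -> P1=[0,5,5,0,0,1](8) P2=[0,6,5,0,4,4](1)
Move 7: P2 pit1 -> P1=[1,5,5,0,0,1](8) P2=[0,0,6,1,5,5](2)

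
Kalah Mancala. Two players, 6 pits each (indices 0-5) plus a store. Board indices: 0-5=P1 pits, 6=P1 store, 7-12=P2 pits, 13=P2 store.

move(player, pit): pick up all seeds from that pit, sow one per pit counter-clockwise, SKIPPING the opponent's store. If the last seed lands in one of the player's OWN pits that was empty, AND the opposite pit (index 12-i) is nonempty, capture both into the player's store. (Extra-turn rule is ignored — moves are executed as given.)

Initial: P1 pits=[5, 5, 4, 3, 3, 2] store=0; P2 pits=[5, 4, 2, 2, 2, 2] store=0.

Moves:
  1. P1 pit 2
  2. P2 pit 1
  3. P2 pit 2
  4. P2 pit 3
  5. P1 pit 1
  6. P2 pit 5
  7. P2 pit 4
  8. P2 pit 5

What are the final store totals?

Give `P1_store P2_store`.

Answer: 2 4

Derivation:
Move 1: P1 pit2 -> P1=[5,5,0,4,4,3](1) P2=[5,4,2,2,2,2](0)
Move 2: P2 pit1 -> P1=[5,5,0,4,4,3](1) P2=[5,0,3,3,3,3](0)
Move 3: P2 pit2 -> P1=[5,5,0,4,4,3](1) P2=[5,0,0,4,4,4](0)
Move 4: P2 pit3 -> P1=[6,5,0,4,4,3](1) P2=[5,0,0,0,5,5](1)
Move 5: P1 pit1 -> P1=[6,0,1,5,5,4](2) P2=[5,0,0,0,5,5](1)
Move 6: P2 pit5 -> P1=[7,1,2,6,5,4](2) P2=[5,0,0,0,5,0](2)
Move 7: P2 pit4 -> P1=[8,2,3,6,5,4](2) P2=[5,0,0,0,0,1](3)
Move 8: P2 pit5 -> P1=[8,2,3,6,5,4](2) P2=[5,0,0,0,0,0](4)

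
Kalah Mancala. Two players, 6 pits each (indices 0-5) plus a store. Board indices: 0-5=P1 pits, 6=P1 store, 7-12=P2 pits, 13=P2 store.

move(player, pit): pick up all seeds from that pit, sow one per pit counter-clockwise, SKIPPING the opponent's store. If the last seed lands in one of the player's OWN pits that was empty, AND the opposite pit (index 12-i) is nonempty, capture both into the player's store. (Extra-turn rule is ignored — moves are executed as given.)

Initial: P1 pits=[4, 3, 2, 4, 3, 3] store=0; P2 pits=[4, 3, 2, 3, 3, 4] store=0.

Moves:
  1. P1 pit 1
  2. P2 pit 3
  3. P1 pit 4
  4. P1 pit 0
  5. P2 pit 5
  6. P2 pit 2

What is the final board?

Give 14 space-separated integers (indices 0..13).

Answer: 1 2 5 7 0 4 6 5 0 0 1 5 0 2

Derivation:
Move 1: P1 pit1 -> P1=[4,0,3,5,4,3](0) P2=[4,3,2,3,3,4](0)
Move 2: P2 pit3 -> P1=[4,0,3,5,4,3](0) P2=[4,3,2,0,4,5](1)
Move 3: P1 pit4 -> P1=[4,0,3,5,0,4](1) P2=[5,4,2,0,4,5](1)
Move 4: P1 pit0 -> P1=[0,1,4,6,0,4](6) P2=[5,0,2,0,4,5](1)
Move 5: P2 pit5 -> P1=[1,2,5,7,0,4](6) P2=[5,0,2,0,4,0](2)
Move 6: P2 pit2 -> P1=[1,2,5,7,0,4](6) P2=[5,0,0,1,5,0](2)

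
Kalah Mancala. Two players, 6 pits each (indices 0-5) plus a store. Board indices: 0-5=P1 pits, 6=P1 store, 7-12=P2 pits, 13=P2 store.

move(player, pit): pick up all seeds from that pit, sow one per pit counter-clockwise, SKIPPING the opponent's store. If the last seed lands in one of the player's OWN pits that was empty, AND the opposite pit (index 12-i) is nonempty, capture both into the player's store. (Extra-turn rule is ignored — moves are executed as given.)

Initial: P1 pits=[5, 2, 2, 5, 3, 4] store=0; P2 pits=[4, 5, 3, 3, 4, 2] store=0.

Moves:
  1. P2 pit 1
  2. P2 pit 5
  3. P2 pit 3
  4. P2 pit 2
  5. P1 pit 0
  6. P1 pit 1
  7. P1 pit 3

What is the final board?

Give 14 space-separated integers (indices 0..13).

Move 1: P2 pit1 -> P1=[5,2,2,5,3,4](0) P2=[4,0,4,4,5,3](1)
Move 2: P2 pit5 -> P1=[6,3,2,5,3,4](0) P2=[4,0,4,4,5,0](2)
Move 3: P2 pit3 -> P1=[7,3,2,5,3,4](0) P2=[4,0,4,0,6,1](3)
Move 4: P2 pit2 -> P1=[7,3,2,5,3,4](0) P2=[4,0,0,1,7,2](4)
Move 5: P1 pit0 -> P1=[0,4,3,6,4,5](1) P2=[5,0,0,1,7,2](4)
Move 6: P1 pit1 -> P1=[0,0,4,7,5,6](1) P2=[5,0,0,1,7,2](4)
Move 7: P1 pit3 -> P1=[0,0,4,0,6,7](2) P2=[6,1,1,2,7,2](4)

Answer: 0 0 4 0 6 7 2 6 1 1 2 7 2 4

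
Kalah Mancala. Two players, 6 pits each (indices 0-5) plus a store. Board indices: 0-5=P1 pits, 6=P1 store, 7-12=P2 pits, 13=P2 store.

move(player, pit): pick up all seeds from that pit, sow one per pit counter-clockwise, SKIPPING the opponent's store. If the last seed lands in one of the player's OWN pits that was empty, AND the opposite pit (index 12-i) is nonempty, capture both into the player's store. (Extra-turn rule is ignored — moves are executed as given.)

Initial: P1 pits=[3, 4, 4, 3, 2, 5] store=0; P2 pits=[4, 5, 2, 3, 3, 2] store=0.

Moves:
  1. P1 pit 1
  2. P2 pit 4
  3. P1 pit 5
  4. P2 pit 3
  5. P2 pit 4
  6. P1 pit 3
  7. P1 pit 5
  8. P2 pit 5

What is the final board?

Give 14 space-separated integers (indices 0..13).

Answer: 6 1 6 1 4 0 3 6 6 3 0 0 0 4

Derivation:
Move 1: P1 pit1 -> P1=[3,0,5,4,3,6](0) P2=[4,5,2,3,3,2](0)
Move 2: P2 pit4 -> P1=[4,0,5,4,3,6](0) P2=[4,5,2,3,0,3](1)
Move 3: P1 pit5 -> P1=[4,0,5,4,3,0](1) P2=[5,6,3,4,1,3](1)
Move 4: P2 pit3 -> P1=[5,0,5,4,3,0](1) P2=[5,6,3,0,2,4](2)
Move 5: P2 pit4 -> P1=[5,0,5,4,3,0](1) P2=[5,6,3,0,0,5](3)
Move 6: P1 pit3 -> P1=[5,0,5,0,4,1](2) P2=[6,6,3,0,0,5](3)
Move 7: P1 pit5 -> P1=[5,0,5,0,4,0](3) P2=[6,6,3,0,0,5](3)
Move 8: P2 pit5 -> P1=[6,1,6,1,4,0](3) P2=[6,6,3,0,0,0](4)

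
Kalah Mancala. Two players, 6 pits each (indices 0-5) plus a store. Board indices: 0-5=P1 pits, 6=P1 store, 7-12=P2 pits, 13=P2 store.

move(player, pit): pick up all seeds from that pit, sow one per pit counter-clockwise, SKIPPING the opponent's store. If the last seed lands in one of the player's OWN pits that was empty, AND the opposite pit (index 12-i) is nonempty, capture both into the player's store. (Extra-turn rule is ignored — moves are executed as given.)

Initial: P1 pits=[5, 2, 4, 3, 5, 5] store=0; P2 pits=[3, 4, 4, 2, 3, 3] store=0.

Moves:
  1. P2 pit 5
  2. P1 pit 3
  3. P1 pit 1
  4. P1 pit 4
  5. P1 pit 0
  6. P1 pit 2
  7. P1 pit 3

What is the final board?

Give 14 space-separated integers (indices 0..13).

Move 1: P2 pit5 -> P1=[6,3,4,3,5,5](0) P2=[3,4,4,2,3,0](1)
Move 2: P1 pit3 -> P1=[6,3,4,0,6,6](1) P2=[3,4,4,2,3,0](1)
Move 3: P1 pit1 -> P1=[6,0,5,1,7,6](1) P2=[3,4,4,2,3,0](1)
Move 4: P1 pit4 -> P1=[6,0,5,1,0,7](2) P2=[4,5,5,3,4,0](1)
Move 5: P1 pit0 -> P1=[0,1,6,2,1,8](3) P2=[4,5,5,3,4,0](1)
Move 6: P1 pit2 -> P1=[0,1,0,3,2,9](4) P2=[5,6,5,3,4,0](1)
Move 7: P1 pit3 -> P1=[0,1,0,0,3,10](5) P2=[5,6,5,3,4,0](1)

Answer: 0 1 0 0 3 10 5 5 6 5 3 4 0 1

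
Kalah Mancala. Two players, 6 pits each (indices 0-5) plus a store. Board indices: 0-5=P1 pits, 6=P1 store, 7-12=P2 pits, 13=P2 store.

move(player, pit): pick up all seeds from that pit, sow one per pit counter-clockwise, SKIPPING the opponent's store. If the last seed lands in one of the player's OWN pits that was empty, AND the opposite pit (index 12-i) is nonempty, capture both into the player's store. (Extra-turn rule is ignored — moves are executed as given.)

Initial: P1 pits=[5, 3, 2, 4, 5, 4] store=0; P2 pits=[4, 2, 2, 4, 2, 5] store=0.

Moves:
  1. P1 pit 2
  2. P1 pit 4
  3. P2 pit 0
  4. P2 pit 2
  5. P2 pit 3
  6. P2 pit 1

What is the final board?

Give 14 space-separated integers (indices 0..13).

Move 1: P1 pit2 -> P1=[5,3,0,5,6,4](0) P2=[4,2,2,4,2,5](0)
Move 2: P1 pit4 -> P1=[5,3,0,5,0,5](1) P2=[5,3,3,5,2,5](0)
Move 3: P2 pit0 -> P1=[5,3,0,5,0,5](1) P2=[0,4,4,6,3,6](0)
Move 4: P2 pit2 -> P1=[5,3,0,5,0,5](1) P2=[0,4,0,7,4,7](1)
Move 5: P2 pit3 -> P1=[6,4,1,6,0,5](1) P2=[0,4,0,0,5,8](2)
Move 6: P2 pit1 -> P1=[6,4,1,6,0,5](1) P2=[0,0,1,1,6,9](2)

Answer: 6 4 1 6 0 5 1 0 0 1 1 6 9 2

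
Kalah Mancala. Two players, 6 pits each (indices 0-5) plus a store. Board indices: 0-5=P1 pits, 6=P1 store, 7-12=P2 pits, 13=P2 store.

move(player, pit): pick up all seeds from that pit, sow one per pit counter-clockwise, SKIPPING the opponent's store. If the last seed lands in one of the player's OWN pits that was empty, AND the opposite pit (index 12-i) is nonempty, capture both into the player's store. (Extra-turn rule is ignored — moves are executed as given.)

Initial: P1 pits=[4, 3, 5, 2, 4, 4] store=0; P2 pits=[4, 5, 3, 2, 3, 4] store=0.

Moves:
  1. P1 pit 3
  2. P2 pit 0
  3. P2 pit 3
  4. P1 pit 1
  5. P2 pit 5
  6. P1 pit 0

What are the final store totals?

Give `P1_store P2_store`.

Move 1: P1 pit3 -> P1=[4,3,5,0,5,5](0) P2=[4,5,3,2,3,4](0)
Move 2: P2 pit0 -> P1=[4,3,5,0,5,5](0) P2=[0,6,4,3,4,4](0)
Move 3: P2 pit3 -> P1=[4,3,5,0,5,5](0) P2=[0,6,4,0,5,5](1)
Move 4: P1 pit1 -> P1=[4,0,6,1,6,5](0) P2=[0,6,4,0,5,5](1)
Move 5: P2 pit5 -> P1=[5,1,7,2,6,5](0) P2=[0,6,4,0,5,0](2)
Move 6: P1 pit0 -> P1=[0,2,8,3,7,6](0) P2=[0,6,4,0,5,0](2)

Answer: 0 2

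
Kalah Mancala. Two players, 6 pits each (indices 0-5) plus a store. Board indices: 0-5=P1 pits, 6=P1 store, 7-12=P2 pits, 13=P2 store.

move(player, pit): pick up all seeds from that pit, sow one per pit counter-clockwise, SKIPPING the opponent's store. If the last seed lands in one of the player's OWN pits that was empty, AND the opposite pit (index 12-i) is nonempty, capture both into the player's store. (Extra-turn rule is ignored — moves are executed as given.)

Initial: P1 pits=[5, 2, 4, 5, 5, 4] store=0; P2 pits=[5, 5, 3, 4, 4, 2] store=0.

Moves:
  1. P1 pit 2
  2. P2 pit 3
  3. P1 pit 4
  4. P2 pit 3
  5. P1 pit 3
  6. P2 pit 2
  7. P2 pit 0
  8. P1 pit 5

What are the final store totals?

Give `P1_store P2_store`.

Move 1: P1 pit2 -> P1=[5,2,0,6,6,5](1) P2=[5,5,3,4,4,2](0)
Move 2: P2 pit3 -> P1=[6,2,0,6,6,5](1) P2=[5,5,3,0,5,3](1)
Move 3: P1 pit4 -> P1=[6,2,0,6,0,6](2) P2=[6,6,4,1,5,3](1)
Move 4: P2 pit3 -> P1=[6,2,0,6,0,6](2) P2=[6,6,4,0,6,3](1)
Move 5: P1 pit3 -> P1=[6,2,0,0,1,7](3) P2=[7,7,5,0,6,3](1)
Move 6: P2 pit2 -> P1=[7,2,0,0,1,7](3) P2=[7,7,0,1,7,4](2)
Move 7: P2 pit0 -> P1=[8,2,0,0,1,7](3) P2=[0,8,1,2,8,5](3)
Move 8: P1 pit5 -> P1=[8,2,0,0,1,0](4) P2=[1,9,2,3,9,6](3)

Answer: 4 3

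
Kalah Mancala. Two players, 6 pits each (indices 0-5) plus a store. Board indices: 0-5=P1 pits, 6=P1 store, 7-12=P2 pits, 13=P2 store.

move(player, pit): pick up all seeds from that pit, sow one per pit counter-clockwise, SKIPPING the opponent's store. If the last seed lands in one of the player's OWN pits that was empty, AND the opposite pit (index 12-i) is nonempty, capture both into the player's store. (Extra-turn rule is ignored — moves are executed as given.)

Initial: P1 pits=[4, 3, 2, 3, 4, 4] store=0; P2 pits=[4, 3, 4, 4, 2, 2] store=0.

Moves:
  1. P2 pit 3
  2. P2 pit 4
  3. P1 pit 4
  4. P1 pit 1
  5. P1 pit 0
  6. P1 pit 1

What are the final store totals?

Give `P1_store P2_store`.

Move 1: P2 pit3 -> P1=[5,3,2,3,4,4](0) P2=[4,3,4,0,3,3](1)
Move 2: P2 pit4 -> P1=[6,3,2,3,4,4](0) P2=[4,3,4,0,0,4](2)
Move 3: P1 pit4 -> P1=[6,3,2,3,0,5](1) P2=[5,4,4,0,0,4](2)
Move 4: P1 pit1 -> P1=[6,0,3,4,0,5](6) P2=[5,0,4,0,0,4](2)
Move 5: P1 pit0 -> P1=[0,1,4,5,1,6](7) P2=[5,0,4,0,0,4](2)
Move 6: P1 pit1 -> P1=[0,0,5,5,1,6](7) P2=[5,0,4,0,0,4](2)

Answer: 7 2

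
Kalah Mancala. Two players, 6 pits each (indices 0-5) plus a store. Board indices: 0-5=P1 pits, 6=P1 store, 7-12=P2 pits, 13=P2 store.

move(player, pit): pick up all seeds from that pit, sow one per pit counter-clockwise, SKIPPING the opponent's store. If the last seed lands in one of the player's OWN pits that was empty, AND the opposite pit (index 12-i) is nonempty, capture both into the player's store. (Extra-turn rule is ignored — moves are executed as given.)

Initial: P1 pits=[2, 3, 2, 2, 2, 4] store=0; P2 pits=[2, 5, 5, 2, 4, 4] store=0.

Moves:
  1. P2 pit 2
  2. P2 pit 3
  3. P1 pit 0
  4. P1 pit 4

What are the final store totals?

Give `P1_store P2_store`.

Answer: 1 2

Derivation:
Move 1: P2 pit2 -> P1=[3,3,2,2,2,4](0) P2=[2,5,0,3,5,5](1)
Move 2: P2 pit3 -> P1=[3,3,2,2,2,4](0) P2=[2,5,0,0,6,6](2)
Move 3: P1 pit0 -> P1=[0,4,3,3,2,4](0) P2=[2,5,0,0,6,6](2)
Move 4: P1 pit4 -> P1=[0,4,3,3,0,5](1) P2=[2,5,0,0,6,6](2)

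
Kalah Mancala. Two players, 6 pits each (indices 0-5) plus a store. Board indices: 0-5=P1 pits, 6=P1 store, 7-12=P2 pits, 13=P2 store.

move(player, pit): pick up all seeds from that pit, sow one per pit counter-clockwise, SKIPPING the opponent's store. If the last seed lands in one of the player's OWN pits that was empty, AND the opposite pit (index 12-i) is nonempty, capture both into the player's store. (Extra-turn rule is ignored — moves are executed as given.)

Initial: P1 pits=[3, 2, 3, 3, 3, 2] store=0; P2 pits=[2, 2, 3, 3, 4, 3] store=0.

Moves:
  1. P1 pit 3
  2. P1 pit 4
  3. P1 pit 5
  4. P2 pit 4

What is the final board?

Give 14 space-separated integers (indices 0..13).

Answer: 4 3 3 0 0 0 3 4 4 4 3 0 4 1

Derivation:
Move 1: P1 pit3 -> P1=[3,2,3,0,4,3](1) P2=[2,2,3,3,4,3](0)
Move 2: P1 pit4 -> P1=[3,2,3,0,0,4](2) P2=[3,3,3,3,4,3](0)
Move 3: P1 pit5 -> P1=[3,2,3,0,0,0](3) P2=[4,4,4,3,4,3](0)
Move 4: P2 pit4 -> P1=[4,3,3,0,0,0](3) P2=[4,4,4,3,0,4](1)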